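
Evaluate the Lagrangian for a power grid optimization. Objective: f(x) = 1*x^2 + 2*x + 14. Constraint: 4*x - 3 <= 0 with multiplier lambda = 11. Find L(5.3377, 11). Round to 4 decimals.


Step 1: Evaluate f(x).
f(5.3377) = 1*5.3377^2 + 2*5.3377 + 14 = 53.1664
Step 2: Evaluate g(x).
g(5.3377) = 4*5.3377 - 3 = 18.3508
Step 3: Compute Lagrangian.
L = 53.1664 + 11*18.3508 = 255.0252


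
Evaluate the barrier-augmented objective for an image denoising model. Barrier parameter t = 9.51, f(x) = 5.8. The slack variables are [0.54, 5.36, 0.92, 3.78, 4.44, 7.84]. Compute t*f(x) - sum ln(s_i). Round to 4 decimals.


Step 1: Compute log-barrier.
ln values: [-0.6162, 1.679, -0.0834, 1.3297, 1.4907, 2.0592]
phi = -(-0.6162 + 1.679 - 0.0834 + 1.3297 + 1.4907 + 2.0592) = -5.859
Step 2: Compute augmented objective.
t*f(x) = 9.51*5.8 = 55.158
Total = 55.158 - 5.859 = 49.299


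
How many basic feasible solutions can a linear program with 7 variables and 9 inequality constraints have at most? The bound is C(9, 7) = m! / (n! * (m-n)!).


Each vertex corresponds to some choice of n active constraints out of m, so the number of vertices is at most C(m, n) = m! / (n!(m-n)!).
m = 9, n = 7
Numerator: 9 * 8 * 7 * 6 * 5 * 4 * 3
Denominator: 7! = 5040
C(9, 7) = 36


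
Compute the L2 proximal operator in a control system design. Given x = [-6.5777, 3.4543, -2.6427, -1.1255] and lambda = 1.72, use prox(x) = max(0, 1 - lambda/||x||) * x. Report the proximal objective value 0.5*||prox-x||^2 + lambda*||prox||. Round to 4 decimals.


Step 1: Compute ||x||.
||x|| = 7.9655
Step 2: Compute scaling factor.
scale = max(0, 1 - 1.72/7.9655) = 0.7841
Step 3: prox(x) = [-5.1574, 2.7084, -2.0721, -0.8825]
||prox(x)|| = 6.2455
Step 4: Proximal objective.
0.5*||prox-x||^2 = 1.4792
lambda*||prox|| = 10.7423
Total = 12.2214


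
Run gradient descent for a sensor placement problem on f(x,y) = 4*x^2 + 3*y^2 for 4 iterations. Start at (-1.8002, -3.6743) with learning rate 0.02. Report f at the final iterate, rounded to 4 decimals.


Gradient descent on f(x,y) = 4*x^2 + 3*y^2.
Starting point: (-1.8002, -3.6743), alpha = 0.02
Step 1: grad_x = 2*4*-1.8002 = -14.4016, grad_y = 2*3*-3.6743 = -22.0458
  x_1 = -1.8002 - 0.02*-14.4016 = -1.5122
  y_1 = -3.6743 - 0.02*-22.0458 = -3.2334
Step 2: grad_x = 2*4*-1.5122 = -12.0973, grad_y = 2*3*-3.2334 = -19.4003
  x_2 = -1.5122 - 0.02*-12.0973 = -1.2702
  y_2 = -3.2334 - 0.02*-19.4003 = -2.8454
Step 3: grad_x = 2*4*-1.2702 = -10.1618, grad_y = 2*3*-2.8454 = -17.0723
  x_3 = -1.2702 - 0.02*-10.1618 = -1.067
  y_3 = -2.8454 - 0.02*-17.0723 = -2.5039
Step 4: grad_x = 2*4*-1.067 = -8.5359, grad_y = 2*3*-2.5039 = -15.0236
  x_4 = -1.067 - 0.02*-8.5359 = -0.8963
  y_4 = -2.5039 - 0.02*-15.0236 = -2.2035
f(-0.8963, -2.2035) = 4*(-0.8963)^2 + 3*(-2.2035)^2 = 17.7789


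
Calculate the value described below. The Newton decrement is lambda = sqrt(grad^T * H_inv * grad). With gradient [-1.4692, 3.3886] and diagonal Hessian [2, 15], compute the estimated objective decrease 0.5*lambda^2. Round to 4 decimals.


Step 1: H is diagonal, so H^(-1) * g = [-0.7346, 0.2259].
Step 2: g^T H^(-1) g = sum_i g_i^2 / H_ii
  = (-1.4692)^2/2 + (3.3886)^2/15
  = 1.0793 + 0.7655 = 1.8448
Step 3: Objective decrease = 0.5 * g^T H^(-1) g = 0.9224


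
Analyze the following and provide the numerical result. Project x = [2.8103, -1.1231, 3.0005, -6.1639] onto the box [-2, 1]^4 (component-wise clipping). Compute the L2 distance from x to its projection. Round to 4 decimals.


Project each component onto [-2, 1].
clip(2.8103) = 1.0, clip(-1.1231) = -1.1231, clip(3.0005) = 1.0, clip(-6.1639) = -2.0
Projection = [1.0, -1.1231, 1.0, -2.0]
Squared diffs: [3.2772, 0.0, 4.002, 17.3381]
Distance = sqrt(24.6173) = 4.9616


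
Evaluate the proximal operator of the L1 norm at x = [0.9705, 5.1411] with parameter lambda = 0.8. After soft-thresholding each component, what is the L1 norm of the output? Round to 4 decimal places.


Soft-thresholding with lambda = 0.8:
prox(0.9705) = sign(0.9705)*max(|0.9705| - 0.8, 0) = 0.1705
prox(5.1411) = sign(5.1411)*max(|5.1411| - 0.8, 0) = 4.3411
prox(x) = [0.1705, 4.3411]
||prox(x)||_1 = 0.1705 + 4.3411 = 4.5116


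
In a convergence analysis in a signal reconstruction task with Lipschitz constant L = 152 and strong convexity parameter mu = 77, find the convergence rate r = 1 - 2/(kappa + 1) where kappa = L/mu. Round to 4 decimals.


Step 1: Compute the condition number.
kappa = L/mu = 152/77 = 1.974
Step 2: Compute the convergence rate.
r = 1 - 2/(kappa + 1) = 1 - 2*mu/(L + mu) = (L - mu)/(L + mu) = 75/229 = 0.3275


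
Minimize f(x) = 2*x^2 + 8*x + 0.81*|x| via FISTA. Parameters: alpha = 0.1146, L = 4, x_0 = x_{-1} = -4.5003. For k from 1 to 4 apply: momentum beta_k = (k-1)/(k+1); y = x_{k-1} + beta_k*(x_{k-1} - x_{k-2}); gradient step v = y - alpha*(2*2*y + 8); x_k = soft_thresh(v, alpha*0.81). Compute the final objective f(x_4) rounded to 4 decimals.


FISTA on f(x) = 2*x^2 + 8*x + 0.81*|x|
L = 4, alpha = 0.1146
Iteration 1: beta = 0.0, y = -4.5003 + 0.0*(-4.5003 + 4.5003) = -4.5003
  grad(y) = -10.0012, v = y - alpha*grad = -3.3542
  prox(v) = soft_thresh(-3.3542, 0.0928) = -3.2613
Iteration 2: beta = 0.3333, y = -3.2613 + 0.3333*(-3.2613 + 4.5003) = -2.8483
  grad(y) = -3.3934, v = y - alpha*grad = -2.4595
  prox(v) = soft_thresh(-2.4595, 0.0928) = -2.3666
Iteration 3: beta = 0.5, y = -2.3666 + 0.5*(-2.3666 + 3.2613) = -1.9193
  grad(y) = 0.3228, v = y - alpha*grad = -1.9563
  prox(v) = soft_thresh(-1.9563, 0.0928) = -1.8635
Iteration 4: beta = 0.6, y = -1.8635 + 0.6*(-1.8635 + 2.3666) = -1.5616
  grad(y) = 1.7538, v = y - alpha*grad = -1.7625
  prox(v) = soft_thresh(-1.7625, 0.0928) = -1.6697
f(x_4) = 2*(-1.6697)^2 + 8*(-1.6697) + 0.81*|-1.6697| = -6.4294


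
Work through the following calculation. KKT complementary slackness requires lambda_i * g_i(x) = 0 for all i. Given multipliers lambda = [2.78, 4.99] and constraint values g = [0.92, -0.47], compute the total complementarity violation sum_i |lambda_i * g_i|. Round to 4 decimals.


KKT complementary slackness check:
lambda_1 * g_1 = 2.78 * 0.92 = 2.5576
lambda_2 * g_2 = 4.99 * -0.47 = -2.3453
Total violation = 2.5576 + 2.3453 = 4.9029


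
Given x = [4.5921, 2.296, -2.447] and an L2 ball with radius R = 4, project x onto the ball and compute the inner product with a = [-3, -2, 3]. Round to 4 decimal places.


Step 1: Compute ||x|| (intermediates to 6 decimals).
||x|| = sqrt(4.5921^2 + 2.296^2 + (-2.447)^2) = 5.687425
Step 2: Project.
Since ||x|| > R, scale = R/||x|| = 4/5.687425 = 0.703306, proj(x) = scale * x
proj(x) = [3.229651, 1.614791, -1.72099]
Step 3: Dot product.
a^T * proj(x) = -3*3.229651 - 2*1.614791 + 3*(-1.72099) = -18.0815


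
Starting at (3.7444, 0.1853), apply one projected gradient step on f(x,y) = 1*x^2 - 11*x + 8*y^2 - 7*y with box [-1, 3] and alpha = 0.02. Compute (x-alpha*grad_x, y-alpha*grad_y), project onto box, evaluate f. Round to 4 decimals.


Step 1: Compute gradient at (3.7444, 0.1853).
grad_x = 2*1*3.7444 - 11 = -3.5112
grad_y = 2*8*0.1853 - 7 = -4.0352
Step 2: Gradient step.
x_raw = 3.7444 - 0.02*-3.5112 = 3.8146
y_raw = 0.1853 - 0.02*-4.0352 = 0.266
Step 3: Project onto [-1, 3].
x_proj = clip(3.8146) = 3.0
y_proj = clip(0.266) = 0.266
Step 4: Evaluate f.
f(3.0, 0.266) = -25.296


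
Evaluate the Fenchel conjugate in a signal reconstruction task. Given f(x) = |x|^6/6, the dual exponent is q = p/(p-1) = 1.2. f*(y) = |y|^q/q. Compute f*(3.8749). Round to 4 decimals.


The conjugate exponent q satisfies 1/p + 1/q = 1.
p = 6, so q = 6/(6 - 1) = 1.2
|y|^q = 3.8749^1.2 = 5.0806
f*(3.8749) = 5.0806 / 1.2 = 4.2338


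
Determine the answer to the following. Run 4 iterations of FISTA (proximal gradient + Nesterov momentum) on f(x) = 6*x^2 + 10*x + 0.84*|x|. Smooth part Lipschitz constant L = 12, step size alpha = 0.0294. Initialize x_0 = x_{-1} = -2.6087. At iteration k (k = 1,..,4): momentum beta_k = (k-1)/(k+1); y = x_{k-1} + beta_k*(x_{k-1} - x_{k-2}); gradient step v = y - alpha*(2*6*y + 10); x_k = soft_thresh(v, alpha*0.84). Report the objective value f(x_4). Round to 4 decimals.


FISTA on f(x) = 6*x^2 + 10*x + 0.84*|x|
L = 12, alpha = 0.0294
Iteration 1: beta = 0.0, y = -2.6087 + 0.0*(-2.6087 + 2.6087) = -2.6087
  grad(y) = -21.3044, v = y - alpha*grad = -1.9824
  prox(v) = soft_thresh(-1.9824, 0.0247) = -1.9577
Iteration 2: beta = 0.3333, y = -1.9577 + 0.3333*(-1.9577 + 2.6087) = -1.7406
  grad(y) = -10.8877, v = y - alpha*grad = -1.4205
  prox(v) = soft_thresh(-1.4205, 0.0247) = -1.3958
Iteration 3: beta = 0.5, y = -1.3958 + 0.5*(-1.3958 + 1.9577) = -1.1149
  grad(y) = -3.3793, v = y - alpha*grad = -1.0156
  prox(v) = soft_thresh(-1.0156, 0.0247) = -0.9909
Iteration 4: beta = 0.6, y = -0.9909 + 0.6*(-0.9909 + 1.3958) = -0.7479
  grad(y) = 1.0249, v = y - alpha*grad = -0.7781
  prox(v) = soft_thresh(-0.7781, 0.0247) = -0.7534
f(x_4) = 6*(-0.7534)^2 + 10*(-0.7534) + 0.84*|-0.7534| = -3.4955


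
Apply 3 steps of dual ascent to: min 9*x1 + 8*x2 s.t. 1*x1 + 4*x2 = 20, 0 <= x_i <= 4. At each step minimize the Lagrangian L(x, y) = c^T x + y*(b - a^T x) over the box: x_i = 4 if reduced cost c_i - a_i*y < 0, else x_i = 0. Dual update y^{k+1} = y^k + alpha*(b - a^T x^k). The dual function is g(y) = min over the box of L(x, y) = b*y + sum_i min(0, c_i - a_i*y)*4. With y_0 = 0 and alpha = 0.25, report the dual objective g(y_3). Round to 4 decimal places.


Dual ascent for LP: min 9*x1 + 8*x2, 1*x1 + 4*x2 = 20, 0 <= x_i <= 4
Step 1: y^k = 0.0, reduced costs: (9.0, 8.0)
  x^k = (0.0, 0.0), subgradient = b - a^T x = 20.0
  y^{k+1} = 0.0 + 0.25*20.0 = 5.0
Step 2: y^k = 5.0, reduced costs: (4.0, -12.0)
  x^k = (0.0, 4.0), subgradient = b - a^T x = 4.0
  y^{k+1} = 5.0 + 0.25*4.0 = 6.0
Step 3: y^k = 6.0, reduced costs: (3.0, -16.0)
  x^k = (0.0, 4.0), subgradient = b - a^T x = 4.0
  y^{k+1} = 6.0 + 0.25*4.0 = 7.0
Dual objective at y_3 = 7.0: reduced costs (2.0, -20.0), box minimizer x = (0.0, 4.0)
g(y_3) = b*y + (c1 - a1*y)*x1 + (c2 - a2*y)*x2 = 20*7.0 + 2.0*0.0 + (-20.0)*4.0 = 140.0 + 0.0 - 80.0 = 60.0


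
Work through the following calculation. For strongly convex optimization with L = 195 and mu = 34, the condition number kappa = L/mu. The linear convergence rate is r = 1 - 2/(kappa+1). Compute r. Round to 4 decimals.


Step 1: Compute the condition number.
kappa = L/mu = 195/34 = 5.7353
Step 2: Compute the convergence rate.
r = 1 - 2/(kappa + 1) = 1 - 2*mu/(L + mu) = (L - mu)/(L + mu) = 161/229 = 0.7031


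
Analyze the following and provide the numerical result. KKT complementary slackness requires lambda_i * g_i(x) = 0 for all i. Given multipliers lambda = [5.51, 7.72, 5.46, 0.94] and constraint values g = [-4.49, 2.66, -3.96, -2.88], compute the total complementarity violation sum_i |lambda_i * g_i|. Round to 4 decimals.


KKT complementary slackness check:
lambda_1 * g_1 = 5.51 * -4.49 = -24.7399
lambda_2 * g_2 = 7.72 * 2.66 = 20.5352
lambda_3 * g_3 = 5.46 * -3.96 = -21.6216
lambda_4 * g_4 = 0.94 * -2.88 = -2.7072
Total violation = 24.7399 + 20.5352 + 21.6216 + 2.7072 = 69.6039


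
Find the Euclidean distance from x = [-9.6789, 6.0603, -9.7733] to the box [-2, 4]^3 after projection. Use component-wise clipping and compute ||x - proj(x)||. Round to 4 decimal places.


Project each component onto [-2, 4].
clip(-9.6789) = -2.0, clip(6.0603) = 4.0, clip(-9.7733) = -2.0
Projection = [-2.0, 4.0, -2.0]
Squared diffs: [58.9655, 4.2448, 60.4242]
Distance = sqrt(123.6345) = 11.1191


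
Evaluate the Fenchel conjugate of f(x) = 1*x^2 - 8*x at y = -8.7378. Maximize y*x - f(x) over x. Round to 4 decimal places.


f*(y) = sup_x {y*x - a*x^2 - b*x} = sup_x {(y-b)*x - a*x^2}
FOC: (y - b) - 2a*x = 0 => x* = (y - b)/(2a)
x* = (-8.7378 + 8)/(2*1) = -0.3689
f*(-8.7378) = (y-b)^2/(4a) = (-8.7378 + 8)^2/(4*1)
= 0.5443/4 = 0.1361


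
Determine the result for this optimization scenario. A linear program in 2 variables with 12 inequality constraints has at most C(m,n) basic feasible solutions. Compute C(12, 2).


Each vertex corresponds to some choice of n active constraints out of m, so the number of vertices is at most C(m, n) = m! / (n!(m-n)!).
m = 12, n = 2
Numerator: 12 * 11
Denominator: 2! = 2
C(12, 2) = 66


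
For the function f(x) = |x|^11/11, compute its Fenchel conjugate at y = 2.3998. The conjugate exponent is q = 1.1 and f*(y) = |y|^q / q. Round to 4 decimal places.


The conjugate exponent q satisfies 1/p + 1/q = 1.
p = 11, so q = 11/(11 - 1) = 1.1
|y|^q = 2.3998^1.1 = 2.6193
f*(2.3998) = 2.6193 / 1.1 = 2.3812


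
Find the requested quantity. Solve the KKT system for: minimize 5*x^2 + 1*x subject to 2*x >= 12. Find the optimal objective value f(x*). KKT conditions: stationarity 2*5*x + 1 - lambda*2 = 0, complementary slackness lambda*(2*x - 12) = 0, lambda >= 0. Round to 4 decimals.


Step 1: Try lambda = 0 (constraint inactive).
x_unc = -1/(2*5) = -0.1
Check: 2*-0.1 = -0.2 < 12 -- violated!
Step 2: Constraint must be active: 2*x = 12
x* = 12/2 = 6.0
lambda = (2*5*6.0 + 1)/2 = 30.5
Step 3: Compute optimal value.
f(x*) = 5*6.0^2 + 1*6.0 = 186.0


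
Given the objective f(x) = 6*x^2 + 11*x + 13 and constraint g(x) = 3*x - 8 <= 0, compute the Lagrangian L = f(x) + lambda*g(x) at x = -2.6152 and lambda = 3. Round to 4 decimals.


Step 1: Evaluate f(x).
f(-2.6152) = 6*(-2.6152)^2 + 11*(-2.6152) + 13 = 25.2684
Step 2: Evaluate g(x).
g(-2.6152) = 3*-2.6152 - 8 = -15.8456
Step 3: Compute Lagrangian.
L = 25.2684 + 3*-15.8456 = -22.2684


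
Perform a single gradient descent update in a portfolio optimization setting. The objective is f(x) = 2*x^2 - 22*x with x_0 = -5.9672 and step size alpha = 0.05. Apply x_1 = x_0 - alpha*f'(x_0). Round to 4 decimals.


We compute the gradient at x_0 and apply the update.
f'(x) = 4*x - 22
f'(-5.9672) = 4*-5.9672 - 22 = -45.8688
x_1 = -5.9672 - 0.05*-45.8688 = -3.6738


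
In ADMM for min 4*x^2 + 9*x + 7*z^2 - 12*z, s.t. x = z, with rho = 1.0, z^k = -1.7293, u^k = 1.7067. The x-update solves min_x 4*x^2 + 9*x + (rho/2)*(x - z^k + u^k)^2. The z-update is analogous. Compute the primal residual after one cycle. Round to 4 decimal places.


ADMM iteration with rho = 1.0, z^k = -1.7293, u^k = 1.7067
Step 1: x-update.
Minimize 4*x^2 + 9*x + (1.0/2)*(x + 1.7293 + 1.7067)^2
FOC: (2*4 + 1.0)*x = -9 + 1.0*(-1.7293 - 1.7067)
x^{k+1} = -1.3818
Step 2: z-update.
Minimize 7*z^2 - 12*z + (1.0/2)*(-1.3818 - z + 1.7067)^2
FOC: (2*7 + 1.0)*z = 12 + 1.0*(-1.3818 + 1.7067)
z^{k+1} = 0.8217
Step 3: u-update.
u^{k+1} = 1.7067 - 1.3818 - 0.8217 = -0.4967
Step 4: Primal residual = |-1.3818 - 0.8217| = 2.2034


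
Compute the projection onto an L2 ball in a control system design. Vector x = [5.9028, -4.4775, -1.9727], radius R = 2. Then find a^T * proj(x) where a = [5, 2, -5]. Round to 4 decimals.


Step 1: Compute ||x|| (intermediates to 6 decimals).
||x|| = sqrt(5.9028^2 + (-4.4775)^2 + (-1.9727)^2) = 7.666981
Step 2: Project.
Since ||x|| > R, scale = R/||x|| = 2/7.666981 = 0.260859, proj(x) = scale * x
proj(x) = [1.539799, -1.167996, -0.514597]
Step 3: Dot product.
a^T * proj(x) = 5*1.539799 + 2*(-1.167996) - 5*(-0.514597) = 7.936


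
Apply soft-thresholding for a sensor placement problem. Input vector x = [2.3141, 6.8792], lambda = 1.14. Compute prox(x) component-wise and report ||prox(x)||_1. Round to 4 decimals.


Soft-thresholding with lambda = 1.14:
prox(2.3141) = sign(2.3141)*max(|2.3141| - 1.14, 0) = 1.1741
prox(6.8792) = sign(6.8792)*max(|6.8792| - 1.14, 0) = 5.7392
prox(x) = [1.1741, 5.7392]
||prox(x)||_1 = 1.1741 + 5.7392 = 6.9133


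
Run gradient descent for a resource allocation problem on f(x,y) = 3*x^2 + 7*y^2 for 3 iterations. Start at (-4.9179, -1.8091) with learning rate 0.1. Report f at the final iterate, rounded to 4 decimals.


Gradient descent on f(x,y) = 3*x^2 + 7*y^2.
Starting point: (-4.9179, -1.8091), alpha = 0.1
Step 1: grad_x = 2*3*-4.9179 = -29.5074, grad_y = 2*7*-1.8091 = -25.3274
  x_1 = -4.9179 - 0.1*-29.5074 = -1.9672
  y_1 = -1.8091 - 0.1*-25.3274 = 0.7236
Step 2: grad_x = 2*3*-1.9672 = -11.803, grad_y = 2*7*0.7236 = 10.131
  x_2 = -1.9672 - 0.1*-11.803 = -0.7869
  y_2 = 0.7236 - 0.1*10.131 = -0.2895
Step 3: grad_x = 2*3*-0.7869 = -4.7212, grad_y = 2*7*-0.2895 = -4.0524
  x_3 = -0.7869 - 0.1*-4.7212 = -0.3147
  y_3 = -0.2895 - 0.1*-4.0524 = 0.1158
f(-0.3147, 0.1158) = 3*(-0.3147)^2 + 7*0.1158^2 = 0.391


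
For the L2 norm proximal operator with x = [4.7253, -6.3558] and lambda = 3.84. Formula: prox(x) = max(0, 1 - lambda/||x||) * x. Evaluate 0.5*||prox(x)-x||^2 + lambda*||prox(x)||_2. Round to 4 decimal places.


Step 1: Compute ||x||.
||x|| = 7.9199
Step 2: Compute scaling factor.
scale = max(0, 1 - 3.84/7.9199) = 0.5151
Step 3: prox(x) = [2.4342, -3.2742]
||prox(x)|| = 4.0799
Step 4: Proximal objective.
0.5*||prox-x||^2 = 7.3728
lambda*||prox|| = 15.6668
Total = 23.0396


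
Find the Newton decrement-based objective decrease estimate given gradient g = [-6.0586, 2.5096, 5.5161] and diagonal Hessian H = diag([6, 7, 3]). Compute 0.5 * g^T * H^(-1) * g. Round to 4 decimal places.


Step 1: H is diagonal, so H^(-1) * g = [-1.0098, 0.3585, 1.8387].
Step 2: g^T H^(-1) g = sum_i g_i^2 / H_ii
  = (-6.0586)^2/6 + (2.5096)^2/7 + (5.5161)^2/3
  = 6.1178 + 0.8997 + 10.1425 = 17.16
Step 3: Objective decrease = 0.5 * g^T H^(-1) g = 8.58


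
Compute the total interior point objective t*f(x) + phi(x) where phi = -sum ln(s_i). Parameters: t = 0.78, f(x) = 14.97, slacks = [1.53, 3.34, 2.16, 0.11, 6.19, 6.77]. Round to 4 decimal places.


Step 1: Compute log-barrier.
ln values: [0.4253, 1.206, 0.7701, -2.2073, 1.8229, 1.9125]
phi = -(0.4253 + 1.206 + 0.7701 - 2.2073 + 1.8229 + 1.9125) = -3.9295
Step 2: Compute augmented objective.
t*f(x) = 0.78*14.97 = 11.6766
Total = 11.6766 - 3.9295 = 7.7471


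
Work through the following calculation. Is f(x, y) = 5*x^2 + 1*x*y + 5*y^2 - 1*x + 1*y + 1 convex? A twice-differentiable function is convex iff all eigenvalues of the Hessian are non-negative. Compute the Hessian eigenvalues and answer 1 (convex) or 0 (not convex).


The Hessian of f(x,y) = 5*x^2 + 1*x*y + 5*y^2 - 1*x + 1*y + 1 is:
H = [[10, 1], [1, 10]]
Trace = 10 + 10 = 20
Determinant = 10*10 - (1)^2 = 99
Discriminant = (20)^2 - 4*99 = 4.0
Eigenvalues: lambda_1 = 9.0, lambda_2 = 11.0
The function is convex.

1


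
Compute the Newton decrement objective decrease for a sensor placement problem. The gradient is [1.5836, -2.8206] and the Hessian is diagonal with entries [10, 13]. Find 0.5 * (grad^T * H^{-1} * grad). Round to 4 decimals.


Step 1: H is diagonal, so H^(-1) * g = [0.1584, -0.217].
Step 2: g^T H^(-1) g = sum_i g_i^2 / H_ii
  = (1.5836)^2/10 + (-2.8206)^2/13
  = 0.2508 + 0.612 = 0.8628
Step 3: Objective decrease = 0.5 * g^T H^(-1) g = 0.4314


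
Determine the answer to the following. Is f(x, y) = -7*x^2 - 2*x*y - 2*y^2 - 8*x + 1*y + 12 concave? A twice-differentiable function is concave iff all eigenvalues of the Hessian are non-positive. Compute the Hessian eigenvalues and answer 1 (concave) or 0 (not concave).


The Hessian of f(x,y) = -7*x^2 - 2*x*y - 2*y^2 - 8*x + 1*y + 12 is:
H = [[-14, -2], [-2, -4]]
Trace = -14 - 4 = -18
Determinant = -14*-4 - (-2)^2 = 52
Discriminant = (-18)^2 - 4*52 = 116.0
Eigenvalues: lambda_1 = -14.3852, lambda_2 = -3.6148
The function is concave.

1


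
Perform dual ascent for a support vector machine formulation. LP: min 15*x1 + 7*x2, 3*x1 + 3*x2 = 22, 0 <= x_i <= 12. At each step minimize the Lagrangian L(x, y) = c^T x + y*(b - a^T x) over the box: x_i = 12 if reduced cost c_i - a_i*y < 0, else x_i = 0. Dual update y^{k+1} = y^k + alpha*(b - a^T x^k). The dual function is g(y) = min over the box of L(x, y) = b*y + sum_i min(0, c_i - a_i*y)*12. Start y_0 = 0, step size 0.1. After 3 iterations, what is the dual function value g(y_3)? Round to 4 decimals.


Dual ascent for LP: min 15*x1 + 7*x2, 3*x1 + 3*x2 = 22, 0 <= x_i <= 12
Step 1: y^k = 0.0, reduced costs: (15.0, 7.0)
  x^k = (0.0, 0.0), subgradient = b - a^T x = 22.0
  y^{k+1} = 0.0 + 0.1*22.0 = 2.2
Step 2: y^k = 2.2, reduced costs: (8.4, 0.4)
  x^k = (0.0, 0.0), subgradient = b - a^T x = 22.0
  y^{k+1} = 2.2 + 0.1*22.0 = 4.4
Step 3: y^k = 4.4, reduced costs: (1.8, -6.2)
  x^k = (0.0, 12.0), subgradient = b - a^T x = -14.0
  y^{k+1} = 4.4 + 0.1*-14.0 = 3.0
Dual objective at y_3 = 3.0: reduced costs (6.0, -2.0), box minimizer x = (0.0, 12.0)
g(y_3) = b*y + (c1 - a1*y)*x1 + (c2 - a2*y)*x2 = 22*3.0 + 6.0*0.0 + (-2.0)*12.0 = 66.0 + 0.0 - 24.0 = 42.0


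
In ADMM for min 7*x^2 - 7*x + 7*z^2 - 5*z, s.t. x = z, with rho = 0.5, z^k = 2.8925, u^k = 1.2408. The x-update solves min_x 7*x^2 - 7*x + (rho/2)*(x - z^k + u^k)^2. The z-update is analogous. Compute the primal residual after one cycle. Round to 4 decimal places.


ADMM iteration with rho = 0.5, z^k = 2.8925, u^k = 1.2408
Step 1: x-update.
Minimize 7*x^2 - 7*x + (0.5/2)*(x - 2.8925 + 1.2408)^2
FOC: (2*7 + 0.5)*x = 7 + 0.5*(2.8925 - 1.2408)
x^{k+1} = 0.5397
Step 2: z-update.
Minimize 7*z^2 - 5*z + (0.5/2)*(0.5397 - z + 1.2408)^2
FOC: (2*7 + 0.5)*z = 5 + 0.5*(0.5397 + 1.2408)
z^{k+1} = 0.4062
Step 3: u-update.
u^{k+1} = 1.2408 + 0.5397 - 0.4062 = 1.3743
Step 4: Primal residual = |0.5397 - 0.4062| = 0.1335


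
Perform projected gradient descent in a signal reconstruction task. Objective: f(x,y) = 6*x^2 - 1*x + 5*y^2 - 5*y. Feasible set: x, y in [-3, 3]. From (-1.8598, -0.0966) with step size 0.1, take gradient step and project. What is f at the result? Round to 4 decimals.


Step 1: Compute gradient at (-1.8598, -0.0966).
grad_x = 2*6*-1.8598 - 1 = -23.3176
grad_y = 2*5*-0.0966 - 5 = -5.966
Step 2: Gradient step.
x_raw = -1.8598 - 0.1*-23.3176 = 0.472
y_raw = -0.0966 - 0.1*-5.966 = 0.5
Step 3: Project onto [-3, 3].
x_proj = clip(0.472) = 0.472
y_proj = clip(0.5) = 0.5
Step 4: Evaluate f.
f(0.472, 0.5) = -0.3855


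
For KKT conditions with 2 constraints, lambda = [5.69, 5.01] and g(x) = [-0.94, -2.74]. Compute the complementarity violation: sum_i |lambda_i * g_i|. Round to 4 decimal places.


KKT complementary slackness check:
lambda_1 * g_1 = 5.69 * -0.94 = -5.3486
lambda_2 * g_2 = 5.01 * -2.74 = -13.7274
Total violation = 5.3486 + 13.7274 = 19.076


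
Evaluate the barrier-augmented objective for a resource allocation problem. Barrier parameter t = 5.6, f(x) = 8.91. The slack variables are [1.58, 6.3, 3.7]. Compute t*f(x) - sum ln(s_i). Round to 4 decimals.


Step 1: Compute log-barrier.
ln values: [0.4574, 1.8405, 1.3083]
phi = -(0.4574 + 1.8405 + 1.3083) = -3.6063
Step 2: Compute augmented objective.
t*f(x) = 5.6*8.91 = 49.896
Total = 49.896 - 3.6063 = 46.2897


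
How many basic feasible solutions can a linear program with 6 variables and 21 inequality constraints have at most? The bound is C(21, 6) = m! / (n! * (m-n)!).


Each vertex corresponds to some choice of n active constraints out of m, so the number of vertices is at most C(m, n) = m! / (n!(m-n)!).
m = 21, n = 6
Numerator: 21 * 20 * 19 * 18 * 17 * 16
Denominator: 6! = 720
C(21, 6) = 54264


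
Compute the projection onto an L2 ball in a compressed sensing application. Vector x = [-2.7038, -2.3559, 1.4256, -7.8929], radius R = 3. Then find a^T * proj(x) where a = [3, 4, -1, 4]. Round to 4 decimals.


Step 1: Compute ||x|| (intermediates to 6 decimals).
||x|| = sqrt((-2.7038)^2 + (-2.3559)^2 + 1.4256^2 + (-7.8929)^2) = 8.785841
Step 2: Project.
Since ||x|| > R, scale = R/||x|| = 3/8.785841 = 0.341458, proj(x) = scale * x
proj(x) = [-0.923234, -0.804441, 0.486783, -2.695094]
Step 3: Dot product.
a^T * proj(x) = 3*(-0.923234) + 4*(-0.804441) - 1*0.486783 + 4*(-2.695094) = -17.2546


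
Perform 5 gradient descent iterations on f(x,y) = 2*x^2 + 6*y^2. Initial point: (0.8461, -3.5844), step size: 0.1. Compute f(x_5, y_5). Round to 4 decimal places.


Gradient descent on f(x,y) = 2*x^2 + 6*y^2.
Starting point: (0.8461, -3.5844), alpha = 0.1
Step 1: grad_x = 2*2*0.8461 = 3.3844, grad_y = 2*6*-3.5844 = -43.0128
  x_1 = 0.8461 - 0.1*3.3844 = 0.5077
  y_1 = -3.5844 - 0.1*-43.0128 = 0.7169
Step 2: grad_x = 2*2*0.5077 = 2.0306, grad_y = 2*6*0.7169 = 8.6026
  x_2 = 0.5077 - 0.1*2.0306 = 0.3046
  y_2 = 0.7169 - 0.1*8.6026 = -0.1434
Step 3: grad_x = 2*2*0.3046 = 1.2184, grad_y = 2*6*-0.1434 = -1.7205
  x_3 = 0.3046 - 0.1*1.2184 = 0.1828
  y_3 = -0.1434 - 0.1*-1.7205 = 0.0287
Step 4: grad_x = 2*2*0.1828 = 0.731, grad_y = 2*6*0.0287 = 0.3441
  x_4 = 0.1828 - 0.1*0.731 = 0.1097
  y_4 = 0.0287 - 0.1*0.3441 = -0.0057
Step 5: grad_x = 2*2*0.1097 = 0.4386, grad_y = 2*6*-0.0057 = -0.0688
  x_5 = 0.1097 - 0.1*0.4386 = 0.0658
  y_5 = -0.0057 - 0.1*-0.0688 = 0.0011
f(0.0658, 0.0011) = 2*0.0658^2 + 6*0.0011^2 = 0.0087


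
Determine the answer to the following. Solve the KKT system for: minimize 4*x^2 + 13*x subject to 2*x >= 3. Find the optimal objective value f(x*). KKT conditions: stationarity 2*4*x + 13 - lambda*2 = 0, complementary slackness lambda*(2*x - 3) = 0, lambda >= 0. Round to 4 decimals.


Step 1: Try lambda = 0 (constraint inactive).
x_unc = -13/(2*4) = -1.625
Check: 2*-1.625 = -3.25 < 3 -- violated!
Step 2: Constraint must be active: 2*x = 3
x* = 3/2 = 1.5
lambda = (2*4*1.5 + 13)/2 = 12.5
Step 3: Compute optimal value.
f(x*) = 4*1.5^2 + 13*1.5 = 28.5


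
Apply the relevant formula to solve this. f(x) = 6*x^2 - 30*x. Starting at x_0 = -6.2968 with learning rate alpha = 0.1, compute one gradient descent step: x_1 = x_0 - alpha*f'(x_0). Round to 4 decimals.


We compute the gradient at x_0 and apply the update.
f'(x) = 12*x - 30
f'(-6.2968) = 12*-6.2968 - 30 = -105.5616
x_1 = -6.2968 - 0.1*-105.5616 = 4.2594


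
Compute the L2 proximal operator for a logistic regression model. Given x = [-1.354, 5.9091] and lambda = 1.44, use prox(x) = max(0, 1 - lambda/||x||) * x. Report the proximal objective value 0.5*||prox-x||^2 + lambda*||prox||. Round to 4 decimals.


Step 1: Compute ||x||.
||x|| = 6.0622
Step 2: Compute scaling factor.
scale = max(0, 1 - 1.44/6.0622) = 0.7625
Step 3: prox(x) = [-1.0324, 4.5055]
||prox(x)|| = 4.6222
Step 4: Proximal objective.
0.5*||prox-x||^2 = 1.0368
lambda*||prox|| = 6.656
Total = 7.6928


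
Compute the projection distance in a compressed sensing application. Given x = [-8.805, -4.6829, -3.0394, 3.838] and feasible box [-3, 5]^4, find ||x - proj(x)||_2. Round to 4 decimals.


Project each component onto [-3, 5].
clip(-8.805) = -3.0, clip(-4.6829) = -3.0, clip(-3.0394) = -3.0, clip(3.838) = 3.838
Projection = [-3.0, -3.0, -3.0, 3.838]
Squared diffs: [33.698, 2.8322, 0.0016, 0.0]
Distance = sqrt(36.5318) = 6.0441


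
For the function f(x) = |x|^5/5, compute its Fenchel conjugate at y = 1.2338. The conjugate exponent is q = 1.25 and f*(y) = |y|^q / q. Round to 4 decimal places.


The conjugate exponent q satisfies 1/p + 1/q = 1.
p = 5, so q = 5/(5 - 1) = 1.25
|y|^q = 1.2338^1.25 = 1.3003
f*(1.2338) = 1.3003 / 1.25 = 1.0403


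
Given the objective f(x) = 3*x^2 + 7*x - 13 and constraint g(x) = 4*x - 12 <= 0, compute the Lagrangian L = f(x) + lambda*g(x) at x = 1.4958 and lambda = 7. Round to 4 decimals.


Step 1: Evaluate f(x).
f(1.4958) = 3*1.4958^2 + 7*1.4958 - 13 = 4.1829
Step 2: Evaluate g(x).
g(1.4958) = 4*1.4958 - 12 = -6.0168
Step 3: Compute Lagrangian.
L = 4.1829 + 7*-6.0168 = -37.9347


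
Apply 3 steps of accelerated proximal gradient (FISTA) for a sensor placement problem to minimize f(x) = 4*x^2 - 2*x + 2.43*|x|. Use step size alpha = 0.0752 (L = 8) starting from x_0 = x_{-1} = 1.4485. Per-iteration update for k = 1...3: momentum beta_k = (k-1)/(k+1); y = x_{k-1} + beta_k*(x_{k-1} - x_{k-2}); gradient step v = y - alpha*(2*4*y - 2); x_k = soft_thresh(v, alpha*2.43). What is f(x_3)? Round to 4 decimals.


FISTA on f(x) = 4*x^2 - 2*x + 2.43*|x|
L = 8, alpha = 0.0752
Iteration 1: beta = 0.0, y = 1.4485 + 0.0*(1.4485 - 1.4485) = 1.4485
  grad(y) = 9.588, v = y - alpha*grad = 0.7275
  prox(v) = soft_thresh(0.7275, 0.1827) = 0.5447
Iteration 2: beta = 0.3333, y = 0.5447 + 0.3333*(0.5447 - 1.4485) = 0.2435
  grad(y) = -0.052, v = y - alpha*grad = 0.2474
  prox(v) = soft_thresh(0.2474, 0.1827) = 0.0647
Iteration 3: beta = 0.5, y = 0.0647 + 0.5*(0.0647 - 0.5447) = -0.1754
  grad(y) = -3.4029, v = y - alpha*grad = 0.0805
  prox(v) = soft_thresh(0.0805, 0.1827) = 0.0
f(x_3) = 4*0.0^2 - 2*0.0 + 2.43*|0.0| = 0.0


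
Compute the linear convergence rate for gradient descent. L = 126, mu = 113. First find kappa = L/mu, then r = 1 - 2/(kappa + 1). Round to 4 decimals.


Step 1: Compute the condition number.
kappa = L/mu = 126/113 = 1.115
Step 2: Compute the convergence rate.
r = 1 - 2/(kappa + 1) = 1 - 2*mu/(L + mu) = (L - mu)/(L + mu) = 13/239 = 0.0544


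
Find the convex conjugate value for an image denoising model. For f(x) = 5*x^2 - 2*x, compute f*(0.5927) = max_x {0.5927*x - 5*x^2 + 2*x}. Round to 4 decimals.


f*(y) = sup_x {y*x - a*x^2 - b*x} = sup_x {(y-b)*x - a*x^2}
FOC: (y - b) - 2a*x = 0 => x* = (y - b)/(2a)
x* = (0.5927 + 2)/(2*5) = 0.2593
f*(0.5927) = (y-b)^2/(4a) = (0.5927 + 2)^2/(4*5)
= 6.7221/20 = 0.3361


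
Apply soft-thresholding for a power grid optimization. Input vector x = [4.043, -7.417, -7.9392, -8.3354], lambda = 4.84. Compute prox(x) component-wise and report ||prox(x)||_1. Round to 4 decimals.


Soft-thresholding with lambda = 4.84:
prox(4.043) = sign(4.043)*max(|4.043| - 4.84, 0) = 0.0
prox(-7.417) = sign(-7.417)*max(|-7.417| - 4.84, 0) = -2.577
prox(-7.9392) = sign(-7.9392)*max(|-7.9392| - 4.84, 0) = -3.0992
prox(-8.3354) = sign(-8.3354)*max(|-8.3354| - 4.84, 0) = -3.4954
prox(x) = [0.0, -2.577, -3.0992, -3.4954]
||prox(x)||_1 = 0.0 + 2.577 + 3.0992 + 3.4954 = 9.1716


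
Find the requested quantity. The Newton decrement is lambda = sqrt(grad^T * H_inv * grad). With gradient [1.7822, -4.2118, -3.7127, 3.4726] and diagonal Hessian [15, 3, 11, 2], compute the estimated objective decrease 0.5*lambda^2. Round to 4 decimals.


Step 1: H is diagonal, so H^(-1) * g = [0.1188, -1.4039, -0.3375, 1.7363].
Step 2: g^T H^(-1) g = sum_i g_i^2 / H_ii
  = (1.7822)^2/15 + (-4.2118)^2/3 + (-3.7127)^2/11 + (3.4726)^2/2
  = 0.2117 + 5.9131 + 1.2531 + 6.0295 = 13.4074
Step 3: Objective decrease = 0.5 * g^T H^(-1) g = 6.7037


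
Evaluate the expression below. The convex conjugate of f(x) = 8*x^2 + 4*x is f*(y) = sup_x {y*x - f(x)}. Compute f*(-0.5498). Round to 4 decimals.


f*(y) = sup_x {y*x - a*x^2 - b*x} = sup_x {(y-b)*x - a*x^2}
FOC: (y - b) - 2a*x = 0 => x* = (y - b)/(2a)
x* = (-0.5498 - 4)/(2*8) = -0.2844
f*(-0.5498) = (y-b)^2/(4a) = (-0.5498 - 4)^2/(4*8)
= 20.7007/32 = 0.6469


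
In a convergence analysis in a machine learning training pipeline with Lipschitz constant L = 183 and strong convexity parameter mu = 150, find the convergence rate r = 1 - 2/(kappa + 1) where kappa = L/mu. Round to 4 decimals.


Step 1: Compute the condition number.
kappa = L/mu = 183/150 = 1.22
Step 2: Compute the convergence rate.
r = 1 - 2/(kappa + 1) = 1 - 2*mu/(L + mu) = (L - mu)/(L + mu) = 33/333 = 0.0991


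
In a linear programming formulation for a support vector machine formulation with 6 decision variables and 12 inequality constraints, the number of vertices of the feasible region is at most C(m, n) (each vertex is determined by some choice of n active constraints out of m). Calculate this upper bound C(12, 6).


Each vertex corresponds to some choice of n active constraints out of m, so the number of vertices is at most C(m, n) = m! / (n!(m-n)!).
m = 12, n = 6
Numerator: 12 * 11 * 10 * 9 * 8 * 7
Denominator: 6! = 720
C(12, 6) = 924


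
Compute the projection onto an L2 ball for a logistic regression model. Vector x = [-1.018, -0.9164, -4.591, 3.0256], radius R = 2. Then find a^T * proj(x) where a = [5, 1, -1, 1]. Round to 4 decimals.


Step 1: Compute ||x|| (intermediates to 6 decimals).
||x|| = sqrt((-1.018)^2 + (-0.9164)^2 + (-4.591)^2 + 3.0256^2) = 5.666361
Step 2: Project.
Since ||x|| > R, scale = R/||x|| = 2/5.666361 = 0.35296, proj(x) = scale * x
proj(x) = [-0.359313, -0.323453, -1.620439, 1.067916]
Step 3: Dot product.
a^T * proj(x) = 5*(-0.359313) + 1*(-0.323453) - 1*(-1.620439) + 1*1.067916 = 0.5683


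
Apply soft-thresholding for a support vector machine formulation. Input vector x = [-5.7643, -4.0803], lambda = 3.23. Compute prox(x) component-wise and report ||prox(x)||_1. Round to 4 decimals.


Soft-thresholding with lambda = 3.23:
prox(-5.7643) = sign(-5.7643)*max(|-5.7643| - 3.23, 0) = -2.5343
prox(-4.0803) = sign(-4.0803)*max(|-4.0803| - 3.23, 0) = -0.8503
prox(x) = [-2.5343, -0.8503]
||prox(x)||_1 = 2.5343 + 0.8503 = 3.3846


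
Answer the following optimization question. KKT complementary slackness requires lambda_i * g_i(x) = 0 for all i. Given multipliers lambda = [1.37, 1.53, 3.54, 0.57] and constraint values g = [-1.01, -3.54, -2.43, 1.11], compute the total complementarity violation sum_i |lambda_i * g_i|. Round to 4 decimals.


KKT complementary slackness check:
lambda_1 * g_1 = 1.37 * -1.01 = -1.3837
lambda_2 * g_2 = 1.53 * -3.54 = -5.4162
lambda_3 * g_3 = 3.54 * -2.43 = -8.6022
lambda_4 * g_4 = 0.57 * 1.11 = 0.6327
Total violation = 1.3837 + 5.4162 + 8.6022 + 0.6327 = 16.0348


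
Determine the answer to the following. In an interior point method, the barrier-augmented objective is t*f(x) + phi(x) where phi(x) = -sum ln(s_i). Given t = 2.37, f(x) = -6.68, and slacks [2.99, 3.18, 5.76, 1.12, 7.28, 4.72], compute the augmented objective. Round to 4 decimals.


Step 1: Compute log-barrier.
ln values: [1.0953, 1.1569, 1.7509, 0.1133, 1.9851, 1.5518]
phi = -(1.0953 + 1.1569 + 1.7509 + 0.1133 + 1.9851 + 1.5518) = -7.6534
Step 2: Compute augmented objective.
t*f(x) = 2.37*-6.68 = -15.8316
Total = -15.8316 - 7.6534 = -23.485


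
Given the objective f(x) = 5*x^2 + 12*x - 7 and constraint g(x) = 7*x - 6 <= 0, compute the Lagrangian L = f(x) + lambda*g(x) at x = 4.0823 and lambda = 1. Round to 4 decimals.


Step 1: Evaluate f(x).
f(4.0823) = 5*4.0823^2 + 12*4.0823 - 7 = 125.3135
Step 2: Evaluate g(x).
g(4.0823) = 7*4.0823 - 6 = 22.5761
Step 3: Compute Lagrangian.
L = 125.3135 + 1*22.5761 = 147.8896


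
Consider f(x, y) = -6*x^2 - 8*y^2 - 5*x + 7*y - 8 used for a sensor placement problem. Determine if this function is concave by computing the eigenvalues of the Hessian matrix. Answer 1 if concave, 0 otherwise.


The Hessian of f(x,y) = -6*x^2 - 8*y^2 - 5*x + 7*y - 8 is:
H = [[-12, 0], [0, -16]]
Trace = -12 - 16 = -28
Determinant = -12*-16 - (0)^2 = 192
Discriminant = (-28)^2 - 4*192 = 16.0
Eigenvalues: lambda_1 = -16.0, lambda_2 = -12.0
The function is concave.

1


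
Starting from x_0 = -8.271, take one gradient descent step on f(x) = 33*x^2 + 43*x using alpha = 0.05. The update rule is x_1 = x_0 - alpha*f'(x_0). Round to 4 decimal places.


We compute the gradient at x_0 and apply the update.
f'(x) = 66*x + 43
f'(-8.271) = 66*-8.271 + 43 = -502.886
x_1 = -8.271 - 0.05*-502.886 = 16.8733


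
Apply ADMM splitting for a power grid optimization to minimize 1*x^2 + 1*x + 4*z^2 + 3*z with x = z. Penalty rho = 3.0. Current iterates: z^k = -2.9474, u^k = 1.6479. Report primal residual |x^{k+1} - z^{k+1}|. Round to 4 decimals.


ADMM iteration with rho = 3.0, z^k = -2.9474, u^k = 1.6479
Step 1: x-update.
Minimize 1*x^2 + 1*x + (3.0/2)*(x + 2.9474 + 1.6479)^2
FOC: (2*1 + 3.0)*x = -1 + 3.0*(-2.9474 - 1.6479)
x^{k+1} = -2.9572
Step 2: z-update.
Minimize 4*z^2 + 3*z + (3.0/2)*(-2.9572 - z + 1.6479)^2
FOC: (2*4 + 3.0)*z = -3 + 3.0*(-2.9572 + 1.6479)
z^{k+1} = -0.6298
Step 3: u-update.
u^{k+1} = 1.6479 - 2.9572 + 0.6298 = -0.6795
Step 4: Primal residual = |-2.9572 + 0.6298| = 2.3274


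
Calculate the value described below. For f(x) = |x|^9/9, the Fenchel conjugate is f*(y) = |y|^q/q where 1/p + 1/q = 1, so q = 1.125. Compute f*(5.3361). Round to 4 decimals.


The conjugate exponent q satisfies 1/p + 1/q = 1.
p = 9, so q = 9/(9 - 1) = 1.125
|y|^q = 5.3361^1.125 = 6.5785
f*(5.3361) = 6.5785 / 1.125 = 5.8476


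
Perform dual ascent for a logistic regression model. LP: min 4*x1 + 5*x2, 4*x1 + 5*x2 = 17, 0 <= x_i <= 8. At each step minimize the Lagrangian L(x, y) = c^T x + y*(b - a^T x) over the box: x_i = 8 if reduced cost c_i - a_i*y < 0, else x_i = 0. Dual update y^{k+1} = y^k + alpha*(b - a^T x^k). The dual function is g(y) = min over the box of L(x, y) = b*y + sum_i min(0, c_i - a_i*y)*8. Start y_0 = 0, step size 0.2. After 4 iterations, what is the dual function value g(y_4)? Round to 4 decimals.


Dual ascent for LP: min 4*x1 + 5*x2, 4*x1 + 5*x2 = 17, 0 <= x_i <= 8
Step 1: y^k = 0.0, reduced costs: (4.0, 5.0)
  x^k = (0.0, 0.0), subgradient = b - a^T x = 17.0
  y^{k+1} = 0.0 + 0.2*17.0 = 3.4
Step 2: y^k = 3.4, reduced costs: (-9.6, -12.0)
  x^k = (8.0, 8.0), subgradient = b - a^T x = -55.0
  y^{k+1} = 3.4 + 0.2*-55.0 = -7.6
Step 3: y^k = -7.6, reduced costs: (34.4, 43.0)
  x^k = (0.0, 0.0), subgradient = b - a^T x = 17.0
  y^{k+1} = -7.6 + 0.2*17.0 = -4.2
Step 4: y^k = -4.2, reduced costs: (20.8, 26.0)
  x^k = (0.0, 0.0), subgradient = b - a^T x = 17.0
  y^{k+1} = -4.2 + 0.2*17.0 = -0.8
Dual objective at y_4 = -0.8: reduced costs (7.2, 9.0), box minimizer x = (0.0, 0.0)
g(y_4) = b*y + (c1 - a1*y)*x1 + (c2 - a2*y)*x2 = 17*(-0.8) + 7.2*0.0 + 9.0*0.0 = -13.6 + 0.0 + 0.0 = -13.6


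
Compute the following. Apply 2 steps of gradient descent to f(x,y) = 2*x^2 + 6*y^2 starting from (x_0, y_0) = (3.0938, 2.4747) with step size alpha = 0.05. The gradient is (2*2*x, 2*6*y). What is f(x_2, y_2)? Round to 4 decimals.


Gradient descent on f(x,y) = 2*x^2 + 6*y^2.
Starting point: (3.0938, 2.4747), alpha = 0.05
Step 1: grad_x = 2*2*3.0938 = 12.3752, grad_y = 2*6*2.4747 = 29.6964
  x_1 = 3.0938 - 0.05*12.3752 = 2.475
  y_1 = 2.4747 - 0.05*29.6964 = 0.9899
Step 2: grad_x = 2*2*2.475 = 9.9002, grad_y = 2*6*0.9899 = 11.8786
  x_2 = 2.475 - 0.05*9.9002 = 1.98
  y_2 = 0.9899 - 0.05*11.8786 = 0.396
f(1.98, 0.396) = 2*1.98^2 + 6*0.396^2 = 8.7817


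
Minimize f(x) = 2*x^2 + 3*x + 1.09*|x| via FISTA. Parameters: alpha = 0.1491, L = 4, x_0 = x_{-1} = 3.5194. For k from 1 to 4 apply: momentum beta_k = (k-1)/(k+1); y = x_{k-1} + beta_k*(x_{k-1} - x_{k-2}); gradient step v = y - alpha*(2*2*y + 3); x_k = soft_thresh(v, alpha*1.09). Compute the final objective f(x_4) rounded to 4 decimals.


FISTA on f(x) = 2*x^2 + 3*x + 1.09*|x|
L = 4, alpha = 0.1491
Iteration 1: beta = 0.0, y = 3.5194 + 0.0*(3.5194 - 3.5194) = 3.5194
  grad(y) = 17.0776, v = y - alpha*grad = 0.9731
  prox(v) = soft_thresh(0.9731, 0.1625) = 0.8106
Iteration 2: beta = 0.3333, y = 0.8106 + 0.3333*(0.8106 - 3.5194) = -0.0923
  grad(y) = 2.6307, v = y - alpha*grad = -0.4846
  prox(v) = soft_thresh(-0.4846, 0.1625) = -0.322
Iteration 3: beta = 0.5, y = -0.322 + 0.5*(-0.322 - 0.8106) = -0.8884
  grad(y) = -0.5535, v = y - alpha*grad = -0.8058
  prox(v) = soft_thresh(-0.8058, 0.1625) = -0.6433
Iteration 4: beta = 0.6, y = -0.6433 + 0.6*(-0.6433 + 0.322) = -0.8361
  grad(y) = -0.3444, v = y - alpha*grad = -0.7847
  prox(v) = soft_thresh(-0.7847, 0.1625) = -0.6222
f(x_4) = 2*(-0.6222)^2 + 3*(-0.6222) + 1.09*|-0.6222| = -0.4141


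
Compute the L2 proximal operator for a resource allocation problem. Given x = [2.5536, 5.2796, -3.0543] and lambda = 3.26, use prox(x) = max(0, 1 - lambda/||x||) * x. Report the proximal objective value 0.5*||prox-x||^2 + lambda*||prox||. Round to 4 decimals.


Step 1: Compute ||x||.
||x|| = 6.6124
Step 2: Compute scaling factor.
scale = max(0, 1 - 3.26/6.6124) = 0.507
Step 3: prox(x) = [1.2946, 2.6767, -1.5485]
||prox(x)|| = 3.3524
Step 4: Proximal objective.
0.5*||prox-x||^2 = 5.3138
lambda*||prox|| = 10.9288
Total = 16.2426


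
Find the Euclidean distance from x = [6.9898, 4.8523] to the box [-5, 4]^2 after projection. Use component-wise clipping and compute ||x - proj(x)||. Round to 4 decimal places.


Project each component onto [-5, 4].
clip(6.9898) = 4.0, clip(4.8523) = 4.0
Projection = [4.0, 4.0]
Squared diffs: [8.9389, 0.7264]
Distance = sqrt(9.6653) = 3.1089


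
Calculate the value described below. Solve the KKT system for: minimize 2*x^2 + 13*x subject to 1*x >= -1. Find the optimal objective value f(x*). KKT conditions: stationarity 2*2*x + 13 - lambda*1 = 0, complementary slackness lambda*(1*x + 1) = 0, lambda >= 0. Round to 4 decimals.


Step 1: Try lambda = 0 (constraint inactive).
x_unc = -13/(2*2) = -3.25
Check: 1*-3.25 = -3.25 < -1 -- violated!
Step 2: Constraint must be active: 1*x = -1
x* = -1/1 = -1.0
lambda = (2*2*(-1.0) + 13)/1 = 9.0
Step 3: Compute optimal value.
f(x*) = 2*(-1.0)^2 + 13*(-1.0) = -11.0
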